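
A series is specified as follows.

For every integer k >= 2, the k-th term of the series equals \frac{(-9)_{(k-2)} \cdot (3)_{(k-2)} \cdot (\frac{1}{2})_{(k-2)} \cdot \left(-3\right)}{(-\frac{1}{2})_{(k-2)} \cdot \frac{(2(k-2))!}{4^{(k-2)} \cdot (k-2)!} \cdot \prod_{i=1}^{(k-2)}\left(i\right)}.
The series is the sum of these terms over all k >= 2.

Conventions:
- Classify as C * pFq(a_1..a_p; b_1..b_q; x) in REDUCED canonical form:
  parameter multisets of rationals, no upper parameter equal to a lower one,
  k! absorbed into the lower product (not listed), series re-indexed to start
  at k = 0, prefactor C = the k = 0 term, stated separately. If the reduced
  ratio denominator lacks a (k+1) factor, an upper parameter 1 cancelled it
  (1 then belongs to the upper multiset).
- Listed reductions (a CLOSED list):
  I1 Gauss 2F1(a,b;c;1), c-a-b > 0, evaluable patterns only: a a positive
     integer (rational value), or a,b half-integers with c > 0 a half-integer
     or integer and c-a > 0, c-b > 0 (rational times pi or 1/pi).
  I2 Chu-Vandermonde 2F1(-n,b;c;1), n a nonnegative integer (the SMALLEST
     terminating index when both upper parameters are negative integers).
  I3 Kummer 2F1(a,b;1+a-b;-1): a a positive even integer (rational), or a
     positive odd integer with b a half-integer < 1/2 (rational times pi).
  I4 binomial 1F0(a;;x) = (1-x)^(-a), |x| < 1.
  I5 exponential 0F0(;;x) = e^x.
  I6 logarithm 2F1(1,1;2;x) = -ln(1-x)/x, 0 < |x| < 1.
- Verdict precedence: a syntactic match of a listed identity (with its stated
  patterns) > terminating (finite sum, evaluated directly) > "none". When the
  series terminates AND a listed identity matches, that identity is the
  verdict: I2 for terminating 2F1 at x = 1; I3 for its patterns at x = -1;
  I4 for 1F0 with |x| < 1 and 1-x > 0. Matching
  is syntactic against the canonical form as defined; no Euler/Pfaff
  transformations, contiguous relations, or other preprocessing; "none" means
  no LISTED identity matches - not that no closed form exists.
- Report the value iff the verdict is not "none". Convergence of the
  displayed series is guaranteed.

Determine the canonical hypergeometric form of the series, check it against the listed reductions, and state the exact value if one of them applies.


Classification (C = -3): 2F1 with upper {-9, 3}, lower {-\frac{1}{2}}, argument x = 1. Verdict: this is Chu-Vandermonde (I2) (terminating 2F1 at x = 1 with n = 9, b = 3, c = -\frac{1}{2}). Sum: \frac{21}{143}.

The tell: x = 1 and the parameter 1/2 appears in both the upper and lower lists and cancels.
Consecutive-term ratio: r(k) = 1 * (k-9) (k+3) / [(k-\frac{1}{2}) (k+1)] - poly over poly, x = 1 from leading terms; C = -3 at k = 0.


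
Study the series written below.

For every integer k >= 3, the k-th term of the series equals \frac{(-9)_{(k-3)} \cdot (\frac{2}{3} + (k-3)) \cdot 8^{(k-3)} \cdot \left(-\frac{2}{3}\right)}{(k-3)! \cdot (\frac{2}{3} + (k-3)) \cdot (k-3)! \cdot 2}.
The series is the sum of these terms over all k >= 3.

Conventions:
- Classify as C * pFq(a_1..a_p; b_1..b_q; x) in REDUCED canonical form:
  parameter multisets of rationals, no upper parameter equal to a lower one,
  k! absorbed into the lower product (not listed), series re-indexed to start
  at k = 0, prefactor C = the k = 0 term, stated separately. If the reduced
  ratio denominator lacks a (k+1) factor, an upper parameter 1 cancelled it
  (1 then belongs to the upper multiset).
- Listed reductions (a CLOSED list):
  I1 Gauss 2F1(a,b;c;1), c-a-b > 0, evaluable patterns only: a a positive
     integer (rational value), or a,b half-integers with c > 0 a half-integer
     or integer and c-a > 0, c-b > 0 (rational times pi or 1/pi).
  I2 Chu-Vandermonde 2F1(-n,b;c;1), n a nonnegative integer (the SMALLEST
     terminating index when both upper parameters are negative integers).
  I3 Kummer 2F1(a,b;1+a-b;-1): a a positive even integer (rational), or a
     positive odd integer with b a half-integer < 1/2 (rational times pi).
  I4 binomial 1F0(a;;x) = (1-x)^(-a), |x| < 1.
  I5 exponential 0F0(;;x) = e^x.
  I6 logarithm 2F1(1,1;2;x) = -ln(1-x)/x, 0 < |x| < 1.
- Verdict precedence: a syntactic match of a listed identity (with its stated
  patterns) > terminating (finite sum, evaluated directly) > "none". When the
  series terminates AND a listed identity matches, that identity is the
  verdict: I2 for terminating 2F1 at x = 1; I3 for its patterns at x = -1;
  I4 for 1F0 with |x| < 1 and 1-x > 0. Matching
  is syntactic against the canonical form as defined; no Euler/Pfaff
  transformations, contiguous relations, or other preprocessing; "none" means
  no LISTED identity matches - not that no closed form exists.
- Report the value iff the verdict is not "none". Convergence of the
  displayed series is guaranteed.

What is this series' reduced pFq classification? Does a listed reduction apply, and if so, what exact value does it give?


Key observation: t_0 = -\frac{1}{3} here, and the denominator's factorial ratio (C = -1/3) is a lower Pochhammer.
Adjacent-term ratio: r(k) = 8 * (k-9) / [(k+1) (k+1)] - rational in k. x = 8; t_0 = -\frac{1}{3}; negate the roots.

Classification (C = -\frac{1}{3}): 1F1 with upper {-9}, lower {1}, argument x = 8. Verdict: terminating - no listed pattern fits, but -9 in the upper list cuts the series at k = 9; direct evaluation. Hence: \frac{29893}{8505}.


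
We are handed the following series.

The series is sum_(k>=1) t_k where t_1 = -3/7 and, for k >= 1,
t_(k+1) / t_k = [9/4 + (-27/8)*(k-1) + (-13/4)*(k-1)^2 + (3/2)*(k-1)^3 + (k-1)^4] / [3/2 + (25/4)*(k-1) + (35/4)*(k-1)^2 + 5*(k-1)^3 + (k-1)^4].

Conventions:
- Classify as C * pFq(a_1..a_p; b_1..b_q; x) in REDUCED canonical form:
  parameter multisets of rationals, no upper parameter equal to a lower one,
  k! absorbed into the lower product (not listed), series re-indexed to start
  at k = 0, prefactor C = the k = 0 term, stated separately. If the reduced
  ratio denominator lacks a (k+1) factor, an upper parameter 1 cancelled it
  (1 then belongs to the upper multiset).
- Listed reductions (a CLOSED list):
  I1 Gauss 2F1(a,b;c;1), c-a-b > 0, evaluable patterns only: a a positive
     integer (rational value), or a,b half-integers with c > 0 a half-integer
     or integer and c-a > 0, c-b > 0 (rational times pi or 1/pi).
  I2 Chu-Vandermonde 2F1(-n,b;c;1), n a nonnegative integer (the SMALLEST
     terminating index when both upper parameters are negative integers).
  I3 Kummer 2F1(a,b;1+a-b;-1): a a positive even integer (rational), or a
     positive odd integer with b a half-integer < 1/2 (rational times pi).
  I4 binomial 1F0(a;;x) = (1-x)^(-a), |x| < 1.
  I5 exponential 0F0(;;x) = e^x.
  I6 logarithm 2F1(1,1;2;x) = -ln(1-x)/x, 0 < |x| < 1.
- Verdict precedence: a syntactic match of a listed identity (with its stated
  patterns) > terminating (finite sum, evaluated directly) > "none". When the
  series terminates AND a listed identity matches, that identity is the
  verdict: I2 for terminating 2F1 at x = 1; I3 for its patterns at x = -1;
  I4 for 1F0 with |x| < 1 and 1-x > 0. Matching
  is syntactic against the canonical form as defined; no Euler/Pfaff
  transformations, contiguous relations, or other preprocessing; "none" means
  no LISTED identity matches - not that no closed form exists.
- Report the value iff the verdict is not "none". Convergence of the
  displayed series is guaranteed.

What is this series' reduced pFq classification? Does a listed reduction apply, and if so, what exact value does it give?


Structural cue: x = 1 and the parameter 2 appears in both the upper and lower lists and cancels (alongside the other common factor).
Consecutive-term ratio: r(k) = 1 * (k-3/2) (k-1/2) / [(k+1/2) (k+1)] - rational; roots negated = parameters, x = 1, C = -3/7.

With C = -3/7: the canonical form is 2F1(-3/2, -1/2; 1/2; 1). Verdict: this is the half-integer Gauss pattern (I1) (x = 1; upper {-3/2, -1/2} half-integers, c = 1/2 in the evaluable pattern). Value: (-9/28) * pi.


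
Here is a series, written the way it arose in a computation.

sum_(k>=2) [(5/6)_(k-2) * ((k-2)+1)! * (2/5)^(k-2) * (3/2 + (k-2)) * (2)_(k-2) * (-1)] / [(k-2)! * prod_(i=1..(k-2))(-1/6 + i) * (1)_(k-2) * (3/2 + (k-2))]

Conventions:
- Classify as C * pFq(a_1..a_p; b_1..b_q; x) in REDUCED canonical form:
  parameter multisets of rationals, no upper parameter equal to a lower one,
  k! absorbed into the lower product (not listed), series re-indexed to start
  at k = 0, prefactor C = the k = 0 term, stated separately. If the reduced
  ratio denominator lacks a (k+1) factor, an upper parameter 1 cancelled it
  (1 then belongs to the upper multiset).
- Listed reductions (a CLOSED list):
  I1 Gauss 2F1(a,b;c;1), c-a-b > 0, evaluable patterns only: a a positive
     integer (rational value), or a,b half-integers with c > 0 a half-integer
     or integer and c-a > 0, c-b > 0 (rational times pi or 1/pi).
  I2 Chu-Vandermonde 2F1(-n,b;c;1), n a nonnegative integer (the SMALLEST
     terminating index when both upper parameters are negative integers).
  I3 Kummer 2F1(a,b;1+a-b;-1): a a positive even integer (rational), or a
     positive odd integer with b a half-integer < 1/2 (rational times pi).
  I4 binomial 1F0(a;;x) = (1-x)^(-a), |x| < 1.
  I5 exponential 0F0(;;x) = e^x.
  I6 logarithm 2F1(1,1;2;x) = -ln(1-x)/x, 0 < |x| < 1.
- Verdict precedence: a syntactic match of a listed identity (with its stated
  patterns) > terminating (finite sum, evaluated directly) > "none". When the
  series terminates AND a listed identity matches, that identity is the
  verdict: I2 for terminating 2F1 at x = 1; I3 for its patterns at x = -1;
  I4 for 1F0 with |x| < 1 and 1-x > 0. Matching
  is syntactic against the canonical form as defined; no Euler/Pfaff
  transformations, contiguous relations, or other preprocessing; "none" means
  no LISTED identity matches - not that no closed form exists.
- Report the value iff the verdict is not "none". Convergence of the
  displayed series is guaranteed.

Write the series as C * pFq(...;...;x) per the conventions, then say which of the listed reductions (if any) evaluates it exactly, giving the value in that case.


x = 2/5 here; the reduced form reads 2F1, upper {2, 2}, lower {1}, C = -1. Verdict: none. No listed pattern accepts 2F1(2, 2; 1; 2/5).

First insight: t_0 = -1 here, and k + 3/2 divides numerator and denominator alike; C = -1 after cancelling.
Consecutive-term ratio: r(k) = (2/5) * (k+2) (k+2) / [(k+1) (k+1)] ; factor over Q: parameters, x = (2/5), and C = -1.


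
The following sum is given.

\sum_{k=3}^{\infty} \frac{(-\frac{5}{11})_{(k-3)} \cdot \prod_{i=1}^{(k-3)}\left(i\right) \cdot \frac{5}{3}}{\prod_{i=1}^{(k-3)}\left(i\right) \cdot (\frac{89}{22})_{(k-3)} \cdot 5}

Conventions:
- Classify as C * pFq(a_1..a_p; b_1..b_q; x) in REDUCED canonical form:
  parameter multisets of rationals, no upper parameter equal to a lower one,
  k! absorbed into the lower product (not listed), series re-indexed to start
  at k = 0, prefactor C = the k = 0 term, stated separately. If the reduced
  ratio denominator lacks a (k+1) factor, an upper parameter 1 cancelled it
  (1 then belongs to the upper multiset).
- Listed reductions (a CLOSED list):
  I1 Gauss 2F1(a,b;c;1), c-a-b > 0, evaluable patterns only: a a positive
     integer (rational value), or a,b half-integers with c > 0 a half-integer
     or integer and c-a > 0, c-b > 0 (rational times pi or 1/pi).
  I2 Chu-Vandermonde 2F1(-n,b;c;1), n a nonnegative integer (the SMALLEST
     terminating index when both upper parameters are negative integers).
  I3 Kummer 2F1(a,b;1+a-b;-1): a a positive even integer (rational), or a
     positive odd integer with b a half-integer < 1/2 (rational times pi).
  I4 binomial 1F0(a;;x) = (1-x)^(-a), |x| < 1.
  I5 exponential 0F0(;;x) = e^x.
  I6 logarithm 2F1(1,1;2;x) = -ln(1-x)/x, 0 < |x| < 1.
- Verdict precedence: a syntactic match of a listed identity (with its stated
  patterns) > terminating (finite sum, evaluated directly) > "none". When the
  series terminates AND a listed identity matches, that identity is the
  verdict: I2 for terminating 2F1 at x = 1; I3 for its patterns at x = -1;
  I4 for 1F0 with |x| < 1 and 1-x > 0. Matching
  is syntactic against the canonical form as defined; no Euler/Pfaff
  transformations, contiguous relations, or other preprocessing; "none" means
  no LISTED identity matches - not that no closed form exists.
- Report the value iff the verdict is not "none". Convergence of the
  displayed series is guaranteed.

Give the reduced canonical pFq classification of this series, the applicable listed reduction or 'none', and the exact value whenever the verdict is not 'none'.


Canonical form: C = \frac{1}{3} times 2F1 with upper {-\frac{5}{11}, 1}, lower {\frac{89}{22}}, x = 1. Verdict (x = 1): the Gauss summation I1 applies (x = 1: the Gamma ratio telescopes since c-a-b = 7/2 > 0 and a = 1 in Z>0). Exact value: \frac{67}{231}.

First insight: t_0 being \frac{1}{3}, the running product (prefactor 1/3) telescopes to a rising factorial.
Term ratio: r(k) = 1 * (k-\frac{5}{11}) (k+1) / [(k+\frac{89}{22}) (k+1)] - poly over poly, x = 1 from leading terms; C = \frac{1}{3} at k = 0.


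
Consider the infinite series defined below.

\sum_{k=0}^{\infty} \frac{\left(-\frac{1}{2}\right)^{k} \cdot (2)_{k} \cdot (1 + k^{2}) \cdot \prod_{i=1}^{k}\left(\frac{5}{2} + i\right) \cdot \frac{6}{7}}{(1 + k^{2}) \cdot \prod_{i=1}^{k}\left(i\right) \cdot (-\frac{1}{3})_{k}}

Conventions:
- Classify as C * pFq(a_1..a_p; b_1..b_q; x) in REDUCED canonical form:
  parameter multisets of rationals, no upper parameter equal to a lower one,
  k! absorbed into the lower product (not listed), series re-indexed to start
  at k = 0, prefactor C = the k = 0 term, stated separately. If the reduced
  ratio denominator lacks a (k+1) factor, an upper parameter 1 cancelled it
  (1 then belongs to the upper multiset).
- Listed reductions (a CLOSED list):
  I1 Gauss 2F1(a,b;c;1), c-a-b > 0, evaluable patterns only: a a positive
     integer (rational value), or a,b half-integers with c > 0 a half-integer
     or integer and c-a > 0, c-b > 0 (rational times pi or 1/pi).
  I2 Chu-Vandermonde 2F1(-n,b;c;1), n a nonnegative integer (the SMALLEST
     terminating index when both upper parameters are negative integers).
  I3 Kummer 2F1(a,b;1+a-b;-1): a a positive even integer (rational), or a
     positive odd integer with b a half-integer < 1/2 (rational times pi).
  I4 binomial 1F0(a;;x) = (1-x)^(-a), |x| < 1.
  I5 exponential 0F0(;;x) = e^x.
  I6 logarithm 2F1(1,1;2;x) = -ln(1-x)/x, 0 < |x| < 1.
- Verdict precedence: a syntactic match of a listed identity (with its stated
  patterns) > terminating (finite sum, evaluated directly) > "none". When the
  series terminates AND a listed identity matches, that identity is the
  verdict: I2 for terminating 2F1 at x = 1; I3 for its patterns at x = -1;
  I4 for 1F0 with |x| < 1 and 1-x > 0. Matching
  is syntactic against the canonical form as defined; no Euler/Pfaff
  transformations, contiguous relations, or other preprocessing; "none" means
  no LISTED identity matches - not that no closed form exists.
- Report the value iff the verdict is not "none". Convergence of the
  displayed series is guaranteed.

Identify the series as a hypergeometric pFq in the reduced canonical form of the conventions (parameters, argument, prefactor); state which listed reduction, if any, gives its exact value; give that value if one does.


At argument -\frac{1}{2}: a 2F1 with upper {2, \frac{7}{2}}, lower {-\frac{1}{3}}, scaled by C = \frac{6}{7}. Verdict: none - at argument -\frac{1}{2} the multisets {2, \frac{7}{2}} ; {-\frac{1}{3}} match no listed identity.

Key step: t_0 being \frac{6}{7}, k^2 + 1 divides numerator and denominator alike; C = 6/7 after cancelling.
Term ratio: r(k) = -\frac{1}{2} * (k+2) (k+\frac{7}{2}) / [(k-\frac{1}{3}) (k+1)] ; factor over Q: parameters, x = -\frac{1}{2}, and C = \frac{6}{7}.


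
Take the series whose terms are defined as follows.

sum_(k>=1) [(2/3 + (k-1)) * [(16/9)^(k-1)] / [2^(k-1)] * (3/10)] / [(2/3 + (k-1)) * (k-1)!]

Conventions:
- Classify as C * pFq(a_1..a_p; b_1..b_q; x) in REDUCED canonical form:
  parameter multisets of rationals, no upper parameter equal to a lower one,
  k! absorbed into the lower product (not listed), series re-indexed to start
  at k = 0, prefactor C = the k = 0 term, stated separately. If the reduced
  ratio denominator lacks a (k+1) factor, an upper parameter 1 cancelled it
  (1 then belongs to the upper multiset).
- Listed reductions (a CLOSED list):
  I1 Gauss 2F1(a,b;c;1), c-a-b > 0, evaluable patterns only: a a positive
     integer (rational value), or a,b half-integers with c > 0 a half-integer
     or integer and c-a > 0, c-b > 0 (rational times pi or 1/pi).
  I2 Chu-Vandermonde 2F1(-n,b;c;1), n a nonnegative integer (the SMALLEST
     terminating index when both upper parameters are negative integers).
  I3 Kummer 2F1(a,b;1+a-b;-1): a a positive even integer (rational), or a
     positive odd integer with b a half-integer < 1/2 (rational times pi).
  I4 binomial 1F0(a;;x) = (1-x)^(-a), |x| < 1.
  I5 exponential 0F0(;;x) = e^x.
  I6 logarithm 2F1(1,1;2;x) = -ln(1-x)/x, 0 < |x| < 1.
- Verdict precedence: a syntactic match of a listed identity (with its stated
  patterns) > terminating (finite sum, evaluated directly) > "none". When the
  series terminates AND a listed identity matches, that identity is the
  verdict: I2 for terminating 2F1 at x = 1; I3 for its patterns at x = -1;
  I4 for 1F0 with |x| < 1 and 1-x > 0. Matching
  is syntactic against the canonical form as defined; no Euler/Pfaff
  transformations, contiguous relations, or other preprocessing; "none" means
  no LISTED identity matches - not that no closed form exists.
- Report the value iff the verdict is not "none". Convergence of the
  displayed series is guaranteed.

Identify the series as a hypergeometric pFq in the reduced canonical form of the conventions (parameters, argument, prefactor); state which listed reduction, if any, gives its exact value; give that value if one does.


Structural cue: t_0 being 3/10, the two k-th powers (C = 3/10) combine into one argument.
Adjacent-term ratio: r(k) = (8/9) * 1 / [(k+1)] ; factor over Q: parameters, x = (8/9), and C = 3/10.

Reduced: x = 8/9, 0F0, upper = {-}, lower = {-}, C = 3/10. Verdict at x = 8/9: the exponential series (I5) matches (the 0F0 exponential series at x = 8/9). Exact value: (3/10) * e^(8/9).


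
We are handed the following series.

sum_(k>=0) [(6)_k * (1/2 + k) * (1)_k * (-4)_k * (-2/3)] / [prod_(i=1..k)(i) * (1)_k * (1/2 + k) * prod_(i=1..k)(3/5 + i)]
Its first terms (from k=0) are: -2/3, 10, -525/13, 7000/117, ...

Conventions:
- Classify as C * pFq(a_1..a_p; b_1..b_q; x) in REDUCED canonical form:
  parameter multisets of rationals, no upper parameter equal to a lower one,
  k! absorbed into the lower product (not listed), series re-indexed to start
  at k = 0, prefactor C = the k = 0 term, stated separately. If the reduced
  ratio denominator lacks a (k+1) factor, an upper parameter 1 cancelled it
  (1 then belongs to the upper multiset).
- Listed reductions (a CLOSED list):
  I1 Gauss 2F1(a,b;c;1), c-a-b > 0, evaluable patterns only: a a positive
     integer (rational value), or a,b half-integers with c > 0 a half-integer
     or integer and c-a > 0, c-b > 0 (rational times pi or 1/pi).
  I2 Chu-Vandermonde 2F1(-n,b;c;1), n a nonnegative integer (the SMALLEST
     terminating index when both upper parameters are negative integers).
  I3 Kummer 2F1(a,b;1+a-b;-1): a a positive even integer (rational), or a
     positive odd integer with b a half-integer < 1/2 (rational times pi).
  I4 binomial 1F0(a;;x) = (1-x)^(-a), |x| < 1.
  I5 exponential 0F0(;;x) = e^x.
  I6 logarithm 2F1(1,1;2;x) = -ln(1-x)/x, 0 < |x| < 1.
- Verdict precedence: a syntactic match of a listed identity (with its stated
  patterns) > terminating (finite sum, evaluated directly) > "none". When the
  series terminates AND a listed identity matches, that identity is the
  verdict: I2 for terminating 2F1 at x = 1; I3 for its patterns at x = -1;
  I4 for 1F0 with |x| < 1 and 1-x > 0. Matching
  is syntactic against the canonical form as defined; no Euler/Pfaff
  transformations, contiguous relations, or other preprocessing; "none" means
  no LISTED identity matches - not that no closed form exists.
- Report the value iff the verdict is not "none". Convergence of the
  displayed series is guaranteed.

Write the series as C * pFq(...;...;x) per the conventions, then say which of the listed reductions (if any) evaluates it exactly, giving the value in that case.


x = 1 here; the reduced form reads 2F1, upper {-4, 6}, lower {8/5}, C = -2/3. Verdict: Chu-Vandermonde (I2) applies (terminating 2F1 at x = 1 with n = 4, b = 6, c = 8/5). Exact value: -1309/2691.

First insight: from the first term -2/3: the parameter 1 appears in both the upper and lower lists and cancels (alongside the other common factor).
Ratio: r(k) = 1 * (k-4) (k+6) / [(k+8/5) (k+1)] - rational; roots negated = parameters, x = 1, C = -2/3.


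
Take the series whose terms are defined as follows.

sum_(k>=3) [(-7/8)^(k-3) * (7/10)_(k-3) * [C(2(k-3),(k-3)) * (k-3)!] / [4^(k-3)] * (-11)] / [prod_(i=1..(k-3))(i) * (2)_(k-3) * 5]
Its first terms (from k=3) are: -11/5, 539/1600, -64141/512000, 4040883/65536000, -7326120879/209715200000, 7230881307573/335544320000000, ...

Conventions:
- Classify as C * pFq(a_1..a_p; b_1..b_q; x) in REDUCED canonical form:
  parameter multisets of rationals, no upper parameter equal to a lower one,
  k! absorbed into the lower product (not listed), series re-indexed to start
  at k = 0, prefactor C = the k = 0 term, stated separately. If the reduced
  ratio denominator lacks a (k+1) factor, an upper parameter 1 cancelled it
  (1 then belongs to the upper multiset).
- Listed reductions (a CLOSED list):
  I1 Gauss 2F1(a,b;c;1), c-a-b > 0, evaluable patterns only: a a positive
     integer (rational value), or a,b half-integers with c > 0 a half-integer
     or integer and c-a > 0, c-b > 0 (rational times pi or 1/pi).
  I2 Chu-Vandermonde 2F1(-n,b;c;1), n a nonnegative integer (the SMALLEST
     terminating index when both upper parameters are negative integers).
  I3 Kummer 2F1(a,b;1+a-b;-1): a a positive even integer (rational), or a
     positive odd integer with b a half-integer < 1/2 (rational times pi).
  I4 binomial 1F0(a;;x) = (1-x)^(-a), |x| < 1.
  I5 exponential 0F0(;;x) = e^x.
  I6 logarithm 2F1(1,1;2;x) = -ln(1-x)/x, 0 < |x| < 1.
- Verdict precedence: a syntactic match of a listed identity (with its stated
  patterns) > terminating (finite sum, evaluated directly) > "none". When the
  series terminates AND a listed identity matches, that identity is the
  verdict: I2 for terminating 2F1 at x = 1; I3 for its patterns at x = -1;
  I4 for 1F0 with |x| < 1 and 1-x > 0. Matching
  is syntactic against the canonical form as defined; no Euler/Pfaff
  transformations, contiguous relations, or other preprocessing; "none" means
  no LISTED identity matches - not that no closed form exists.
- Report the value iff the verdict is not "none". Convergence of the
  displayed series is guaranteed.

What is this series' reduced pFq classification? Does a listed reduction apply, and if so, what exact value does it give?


With C = -11/5: the canonical form is 2F1(1/2, 7/10; 2; -7/8). Verdict: none. Every listed pattern misses the 2F1 form at -7/8, upper {1/2, 7/10}.

Key observation: t_0 = -11/5 here, and the constant factors (C = -11/5, x = -7/8) combine into one prefactor.
Ratio: r(k) = (-7/8) * (k+1/2) (k+7/10) / [(k+2) (k+1)] - rational in k, leading ratio (-7/8); with t_0 = -11/5, classification follows.


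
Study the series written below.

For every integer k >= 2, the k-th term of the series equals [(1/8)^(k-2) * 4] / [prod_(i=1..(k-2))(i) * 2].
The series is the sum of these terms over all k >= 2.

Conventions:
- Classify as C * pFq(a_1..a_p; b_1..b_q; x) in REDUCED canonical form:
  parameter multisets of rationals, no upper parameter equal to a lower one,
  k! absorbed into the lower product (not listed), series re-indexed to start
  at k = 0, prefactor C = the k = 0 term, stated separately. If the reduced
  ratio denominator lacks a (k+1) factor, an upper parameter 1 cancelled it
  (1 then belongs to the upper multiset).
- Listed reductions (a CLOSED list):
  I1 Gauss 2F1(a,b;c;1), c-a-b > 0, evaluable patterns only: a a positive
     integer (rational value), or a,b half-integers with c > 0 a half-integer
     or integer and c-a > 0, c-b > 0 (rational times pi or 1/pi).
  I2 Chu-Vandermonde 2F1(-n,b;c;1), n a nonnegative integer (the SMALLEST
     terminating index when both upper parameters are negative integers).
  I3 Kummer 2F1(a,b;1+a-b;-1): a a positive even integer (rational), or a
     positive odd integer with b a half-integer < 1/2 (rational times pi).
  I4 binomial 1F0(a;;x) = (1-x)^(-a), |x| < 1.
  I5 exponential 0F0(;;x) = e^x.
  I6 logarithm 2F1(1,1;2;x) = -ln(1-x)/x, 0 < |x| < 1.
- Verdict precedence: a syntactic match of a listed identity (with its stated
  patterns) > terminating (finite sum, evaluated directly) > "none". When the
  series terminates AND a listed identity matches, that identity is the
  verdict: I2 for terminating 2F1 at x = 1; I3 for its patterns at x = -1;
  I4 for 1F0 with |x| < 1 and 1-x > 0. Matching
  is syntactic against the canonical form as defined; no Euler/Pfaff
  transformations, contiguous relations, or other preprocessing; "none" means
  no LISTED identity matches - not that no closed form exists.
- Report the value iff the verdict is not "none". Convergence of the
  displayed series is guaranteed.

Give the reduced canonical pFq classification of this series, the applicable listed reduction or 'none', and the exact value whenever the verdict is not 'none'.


First insight: x = (1/8) and the constant factors (C = 2, x = 1/8) combine into one prefactor.
Step ratio: r(k) = (1/8) * 1 / [(k+1)] ; factor over Q: parameters, x = (1/8), and C = 2.

Prefactor 2, argument 1/8: 0F0 with upper {-} over lower {-}. Verdict: the I5 exponential reduction fires (the 0F0 exponential series at x = 1/8). Sum: 2 * e^(1/8).


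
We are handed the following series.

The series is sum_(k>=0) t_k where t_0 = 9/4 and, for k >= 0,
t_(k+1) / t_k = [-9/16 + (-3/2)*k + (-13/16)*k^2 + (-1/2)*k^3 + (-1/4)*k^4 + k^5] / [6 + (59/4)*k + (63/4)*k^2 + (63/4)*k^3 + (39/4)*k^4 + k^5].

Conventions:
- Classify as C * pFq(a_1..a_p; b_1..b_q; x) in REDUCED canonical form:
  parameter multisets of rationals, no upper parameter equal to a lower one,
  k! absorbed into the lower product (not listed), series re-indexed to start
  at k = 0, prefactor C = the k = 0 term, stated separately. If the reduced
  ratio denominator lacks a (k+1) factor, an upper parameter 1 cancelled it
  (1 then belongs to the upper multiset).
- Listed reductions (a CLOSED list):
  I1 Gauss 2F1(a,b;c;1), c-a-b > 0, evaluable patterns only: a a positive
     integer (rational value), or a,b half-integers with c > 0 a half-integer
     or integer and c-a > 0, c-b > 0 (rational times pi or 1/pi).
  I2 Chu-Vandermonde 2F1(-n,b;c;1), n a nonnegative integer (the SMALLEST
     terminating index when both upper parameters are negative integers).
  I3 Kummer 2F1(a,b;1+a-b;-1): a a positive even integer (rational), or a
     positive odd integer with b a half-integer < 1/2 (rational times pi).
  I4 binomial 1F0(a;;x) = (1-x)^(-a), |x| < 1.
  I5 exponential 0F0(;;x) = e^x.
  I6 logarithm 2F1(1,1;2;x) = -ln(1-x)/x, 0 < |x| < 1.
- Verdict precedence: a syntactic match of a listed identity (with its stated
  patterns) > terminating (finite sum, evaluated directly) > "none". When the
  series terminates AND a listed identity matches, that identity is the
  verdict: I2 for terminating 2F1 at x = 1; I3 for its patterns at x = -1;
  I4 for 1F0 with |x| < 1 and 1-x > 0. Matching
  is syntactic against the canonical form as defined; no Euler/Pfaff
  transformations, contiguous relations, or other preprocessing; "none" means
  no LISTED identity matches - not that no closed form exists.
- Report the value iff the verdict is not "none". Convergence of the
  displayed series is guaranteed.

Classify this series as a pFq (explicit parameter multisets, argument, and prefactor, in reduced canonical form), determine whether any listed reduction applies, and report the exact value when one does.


x = 1 here; the reduced form reads 2F1, upper {-3/2, 1/2}, lower {8}, C = 9/4. Verdict at x = 1: Gauss (I1, half-integer pattern) matches (x = 1; upper {-3/2, 1/2} half-integers, c = 8 in the evaluable pattern). Sum: (33554432/5214495) / pi.

The tell: from the first term 9/4: factor the ratio over Q (C = 9/4, x = 1): negated roots = parameters.
Step ratio: r(k) = 1 * (k-3/2) (k+1/2) / [(k+8) (k+1)] ; factor over Q: parameters, x = 1, and C = 9/4.


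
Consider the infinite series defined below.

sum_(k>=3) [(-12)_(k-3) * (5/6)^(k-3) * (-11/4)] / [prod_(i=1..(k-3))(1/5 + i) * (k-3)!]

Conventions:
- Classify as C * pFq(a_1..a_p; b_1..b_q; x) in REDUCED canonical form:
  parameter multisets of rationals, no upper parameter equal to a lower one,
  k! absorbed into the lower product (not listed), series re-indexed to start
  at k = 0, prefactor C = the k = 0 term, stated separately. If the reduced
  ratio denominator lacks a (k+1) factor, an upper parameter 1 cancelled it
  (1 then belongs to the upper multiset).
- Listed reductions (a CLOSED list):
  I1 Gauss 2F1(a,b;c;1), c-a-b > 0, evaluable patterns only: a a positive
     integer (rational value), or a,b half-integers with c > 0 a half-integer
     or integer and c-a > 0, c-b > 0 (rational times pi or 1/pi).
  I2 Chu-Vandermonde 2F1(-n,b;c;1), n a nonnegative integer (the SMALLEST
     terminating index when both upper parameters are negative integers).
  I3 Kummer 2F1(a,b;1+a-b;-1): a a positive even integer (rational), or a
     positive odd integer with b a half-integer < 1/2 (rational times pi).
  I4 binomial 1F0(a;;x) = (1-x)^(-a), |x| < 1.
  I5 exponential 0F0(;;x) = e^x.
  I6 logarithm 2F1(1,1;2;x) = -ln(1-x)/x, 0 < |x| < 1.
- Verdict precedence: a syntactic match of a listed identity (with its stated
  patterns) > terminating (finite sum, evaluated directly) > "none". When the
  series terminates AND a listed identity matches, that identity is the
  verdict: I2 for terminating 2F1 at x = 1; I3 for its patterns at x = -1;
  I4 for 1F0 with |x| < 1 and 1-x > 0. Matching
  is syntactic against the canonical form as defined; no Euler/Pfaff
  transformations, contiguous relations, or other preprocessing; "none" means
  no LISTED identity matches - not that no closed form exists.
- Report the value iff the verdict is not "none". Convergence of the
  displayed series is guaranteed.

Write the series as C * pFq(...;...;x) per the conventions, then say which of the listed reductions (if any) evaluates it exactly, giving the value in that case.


This is -11/4 * 1F1(-12; 6/5; 5/6) in reduced canonical form. Verdict: terminating (-12 upstairs). 13 nonzero terms in all; added directly. Hence: -94552336178433645397227001/167352726709701291817304064.

First insight: x = (5/6) and the lower running product (C = -11/4) is a rising factorial.
Consecutive-term ratio: r(k) = (5/6) * (k-12) / [(k+6/5) (k+1)] - rational in k, leading ratio (5/6); with t_0 = -11/4, classification follows.


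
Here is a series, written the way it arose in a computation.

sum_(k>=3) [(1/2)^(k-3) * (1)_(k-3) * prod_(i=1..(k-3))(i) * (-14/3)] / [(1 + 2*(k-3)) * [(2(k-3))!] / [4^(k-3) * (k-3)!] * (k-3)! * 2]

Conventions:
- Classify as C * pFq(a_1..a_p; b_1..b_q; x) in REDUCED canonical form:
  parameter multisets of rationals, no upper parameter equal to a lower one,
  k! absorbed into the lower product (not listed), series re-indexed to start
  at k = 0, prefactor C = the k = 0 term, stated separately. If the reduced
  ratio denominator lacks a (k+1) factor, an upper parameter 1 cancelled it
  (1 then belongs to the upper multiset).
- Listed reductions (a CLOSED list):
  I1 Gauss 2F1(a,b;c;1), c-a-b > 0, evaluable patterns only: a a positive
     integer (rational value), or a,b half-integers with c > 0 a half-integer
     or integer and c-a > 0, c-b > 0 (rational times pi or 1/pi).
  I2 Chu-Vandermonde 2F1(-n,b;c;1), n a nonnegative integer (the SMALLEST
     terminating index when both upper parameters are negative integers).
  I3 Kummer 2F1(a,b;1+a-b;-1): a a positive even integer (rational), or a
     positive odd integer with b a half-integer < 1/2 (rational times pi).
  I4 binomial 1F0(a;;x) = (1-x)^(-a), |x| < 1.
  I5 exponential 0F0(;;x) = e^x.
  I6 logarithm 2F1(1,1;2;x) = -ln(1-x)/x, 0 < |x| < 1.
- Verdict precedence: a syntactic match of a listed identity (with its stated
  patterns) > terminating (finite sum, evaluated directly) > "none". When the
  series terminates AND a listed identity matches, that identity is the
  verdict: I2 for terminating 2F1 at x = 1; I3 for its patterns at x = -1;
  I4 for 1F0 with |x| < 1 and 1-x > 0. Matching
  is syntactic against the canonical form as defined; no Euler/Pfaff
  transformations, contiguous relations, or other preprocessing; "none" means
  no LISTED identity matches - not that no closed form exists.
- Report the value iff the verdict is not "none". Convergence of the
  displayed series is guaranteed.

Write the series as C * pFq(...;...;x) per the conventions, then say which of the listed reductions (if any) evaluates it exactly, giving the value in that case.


Key observation: t_0 being -7/3, the lower (2k+1) factor (C = -7/3, x = 1/2) shifts a half-integer Pochhammer.
Term ratio: r(k) = (1/2) * (k+1) (k+1) / [(k+3/2) (k+1)] ; factor over Q: parameters, x = (1/2), and C = -7/3.

This is -7/3 * 2F1(1, 1; 3/2; 1/2) in reduced canonical form. Verdict: none. Every listed pattern misses the 2F1 form at 1/2, upper {1, 1}.


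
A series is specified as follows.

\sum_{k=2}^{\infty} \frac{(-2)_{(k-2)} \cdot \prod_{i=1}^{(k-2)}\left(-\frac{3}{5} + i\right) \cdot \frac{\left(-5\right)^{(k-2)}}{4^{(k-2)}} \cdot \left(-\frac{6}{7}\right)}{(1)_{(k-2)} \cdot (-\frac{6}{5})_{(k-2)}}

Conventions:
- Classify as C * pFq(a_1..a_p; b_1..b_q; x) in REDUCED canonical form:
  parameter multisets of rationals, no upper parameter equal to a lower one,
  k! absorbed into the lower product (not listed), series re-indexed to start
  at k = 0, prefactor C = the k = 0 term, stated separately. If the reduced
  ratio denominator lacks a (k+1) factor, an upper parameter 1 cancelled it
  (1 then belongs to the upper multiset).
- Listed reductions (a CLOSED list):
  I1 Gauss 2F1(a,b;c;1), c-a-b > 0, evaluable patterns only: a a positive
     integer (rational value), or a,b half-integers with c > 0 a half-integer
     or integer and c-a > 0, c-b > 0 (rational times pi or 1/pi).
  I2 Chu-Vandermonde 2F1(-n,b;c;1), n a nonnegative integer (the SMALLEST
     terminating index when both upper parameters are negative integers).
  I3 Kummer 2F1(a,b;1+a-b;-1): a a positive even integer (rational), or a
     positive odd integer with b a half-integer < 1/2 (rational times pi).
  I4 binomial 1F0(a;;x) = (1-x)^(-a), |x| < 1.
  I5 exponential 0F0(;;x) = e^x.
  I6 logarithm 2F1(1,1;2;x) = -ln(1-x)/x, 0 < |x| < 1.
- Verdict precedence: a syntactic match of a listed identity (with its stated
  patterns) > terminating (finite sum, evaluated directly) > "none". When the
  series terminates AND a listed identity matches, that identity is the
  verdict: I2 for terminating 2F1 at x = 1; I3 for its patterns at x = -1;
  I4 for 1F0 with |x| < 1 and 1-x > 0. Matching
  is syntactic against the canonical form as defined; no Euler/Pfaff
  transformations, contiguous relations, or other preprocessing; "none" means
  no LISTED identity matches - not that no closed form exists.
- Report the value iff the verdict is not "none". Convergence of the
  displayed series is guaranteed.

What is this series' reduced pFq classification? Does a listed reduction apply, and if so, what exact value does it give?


Reduced: x = -\frac{5}{4}, 2F1, upper = {-2, \frac{2}{5}}, lower = {-\frac{6}{5}}, C = -\frac{6}{7}. Verdict: terminating (-2 upstairs). 3 nonzero terms in all; added directly. Its exact value is -\frac{183}{56}.

Key observation: from the first term -\frac{6}{7}: the two geometric factors (C = -6/7) combine into one argument.
Adjacent-term ratio: r(k) = -\frac{5}{4} * (k-2) (k+\frac{2}{5}) / [(k-\frac{6}{5}) (k+1)] ; factor over Q: parameters, x = -\frac{5}{4}, and C = -\frac{6}{7}.


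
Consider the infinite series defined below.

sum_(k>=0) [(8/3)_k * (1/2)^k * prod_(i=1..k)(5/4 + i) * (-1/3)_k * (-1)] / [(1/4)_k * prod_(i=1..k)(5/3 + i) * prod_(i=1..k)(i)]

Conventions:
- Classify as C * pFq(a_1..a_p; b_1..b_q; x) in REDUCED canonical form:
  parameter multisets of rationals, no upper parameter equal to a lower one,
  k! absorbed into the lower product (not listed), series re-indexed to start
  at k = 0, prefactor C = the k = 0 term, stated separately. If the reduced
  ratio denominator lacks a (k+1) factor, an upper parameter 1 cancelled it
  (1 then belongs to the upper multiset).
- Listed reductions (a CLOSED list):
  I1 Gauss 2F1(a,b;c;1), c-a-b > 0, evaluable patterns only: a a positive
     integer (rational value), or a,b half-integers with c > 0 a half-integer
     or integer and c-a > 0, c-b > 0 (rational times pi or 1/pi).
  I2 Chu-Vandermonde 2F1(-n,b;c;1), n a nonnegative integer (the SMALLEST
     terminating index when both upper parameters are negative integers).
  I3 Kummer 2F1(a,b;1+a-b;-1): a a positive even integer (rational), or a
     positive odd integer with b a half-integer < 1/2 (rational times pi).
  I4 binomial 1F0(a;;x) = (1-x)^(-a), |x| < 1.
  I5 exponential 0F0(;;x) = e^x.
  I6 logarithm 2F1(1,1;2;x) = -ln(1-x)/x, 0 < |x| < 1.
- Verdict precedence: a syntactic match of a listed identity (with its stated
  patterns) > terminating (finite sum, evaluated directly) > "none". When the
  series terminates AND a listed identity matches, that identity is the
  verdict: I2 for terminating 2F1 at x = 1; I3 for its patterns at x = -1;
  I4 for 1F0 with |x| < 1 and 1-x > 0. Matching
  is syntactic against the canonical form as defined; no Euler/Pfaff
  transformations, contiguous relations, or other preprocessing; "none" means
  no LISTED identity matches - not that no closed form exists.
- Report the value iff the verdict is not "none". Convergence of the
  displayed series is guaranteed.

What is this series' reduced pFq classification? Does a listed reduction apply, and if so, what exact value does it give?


This is -1 * 2F1(-1/3, 9/4; 1/4; 1/2) in reduced canonical form. Verdict: none - at argument 1/2 the multisets {-1/3, 9/4} ; {1/4} match no listed identity.

The tell: t_0 being -1, the lower running product (C = -1, x = 1/2) is a rising factorial.
Step ratio: r(k) = (1/2) * (k-1/3) (k+9/4) / [(k+1/4) (k+1)] ; factor over Q: parameters, x = (1/2), and C = -1.


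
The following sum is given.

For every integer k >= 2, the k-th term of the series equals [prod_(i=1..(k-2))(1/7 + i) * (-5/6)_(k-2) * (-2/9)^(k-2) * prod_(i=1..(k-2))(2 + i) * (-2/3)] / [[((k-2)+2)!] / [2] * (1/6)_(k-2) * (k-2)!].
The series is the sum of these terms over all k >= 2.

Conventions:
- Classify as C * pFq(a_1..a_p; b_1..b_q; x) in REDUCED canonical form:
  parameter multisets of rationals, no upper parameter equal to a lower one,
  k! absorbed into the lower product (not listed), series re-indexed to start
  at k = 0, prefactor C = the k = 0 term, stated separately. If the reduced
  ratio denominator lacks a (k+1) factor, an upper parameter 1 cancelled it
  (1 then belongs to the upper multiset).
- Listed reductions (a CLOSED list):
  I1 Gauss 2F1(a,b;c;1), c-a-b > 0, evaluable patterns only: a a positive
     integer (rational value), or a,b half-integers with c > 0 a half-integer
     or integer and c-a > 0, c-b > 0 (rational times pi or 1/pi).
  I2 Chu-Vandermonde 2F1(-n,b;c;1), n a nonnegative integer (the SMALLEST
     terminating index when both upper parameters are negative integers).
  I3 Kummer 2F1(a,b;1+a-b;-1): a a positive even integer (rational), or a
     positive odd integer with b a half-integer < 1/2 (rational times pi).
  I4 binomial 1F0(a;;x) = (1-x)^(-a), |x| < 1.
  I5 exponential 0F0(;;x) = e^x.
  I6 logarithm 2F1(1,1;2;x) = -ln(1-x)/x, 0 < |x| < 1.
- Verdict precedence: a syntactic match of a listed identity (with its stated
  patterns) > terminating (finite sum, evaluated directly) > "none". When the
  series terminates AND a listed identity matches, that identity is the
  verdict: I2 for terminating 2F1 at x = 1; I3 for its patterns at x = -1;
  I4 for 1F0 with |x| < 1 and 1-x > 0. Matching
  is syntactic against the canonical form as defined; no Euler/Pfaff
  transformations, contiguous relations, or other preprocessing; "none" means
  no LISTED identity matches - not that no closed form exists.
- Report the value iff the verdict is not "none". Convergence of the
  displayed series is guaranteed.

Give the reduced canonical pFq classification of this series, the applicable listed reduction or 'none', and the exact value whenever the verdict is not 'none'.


This is -2/3 * 2F1(-5/6, 8/7; 1/6; -2/9) in reduced canonical form. Verdict: none. Every listed pattern misses the 2F1 form at -2/9, upper {-5/6, 8/7}.

First insight: from the first term -2/3: the parameter 3 appears in both the upper and lower lists and cancels.
Consecutive-term ratio: r(k) = (-2/9) * (k-5/6) (k+8/7) / [(k+1/6) (k+1)] ; factor over Q: parameters, x = (-2/9), and C = -2/3.
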